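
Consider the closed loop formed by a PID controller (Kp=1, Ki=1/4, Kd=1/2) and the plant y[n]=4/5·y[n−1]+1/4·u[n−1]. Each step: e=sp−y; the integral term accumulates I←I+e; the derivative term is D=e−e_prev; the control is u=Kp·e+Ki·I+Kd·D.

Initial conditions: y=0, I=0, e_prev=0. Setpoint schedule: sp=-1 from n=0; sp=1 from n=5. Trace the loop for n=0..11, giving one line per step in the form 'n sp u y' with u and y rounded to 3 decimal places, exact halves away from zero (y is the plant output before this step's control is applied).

0 -1 -1.750 0.000
1 -1 -0.734 -0.438
2 -1 -0.926 -0.534
3 -1 -0.872 -0.658
4 -1 -0.869 -0.745
5 1 2.644 -0.813
6 1 0.622 0.011
7 1 1.013 0.164
8 1 0.913 0.384
9 1 0.912 0.536
10 1 0.892 0.656
11 1 0.878 0.748

(exact arithmetic carried between steps; '≈' marks a value shown rounded to 6 d.p. or computed from one; I and e_prev carry over from the previous line; the table rounds u and y to 3 d.p., halves away from zero)
n=0: y=0, sp=-1, e=sp−y=-1; I=-1, D=e−e_prev=-1; u=1·(-1)+1/4·(-1)+1/2·(-1)=-1.75; next y=4/5·0+1/4·(-1.75)=-0.4375
n=1: y=-0.4375, sp=-1, e=sp−y=-0.5625; I=-1.5625, D=e−e_prev=0.4375; u=1·(-0.5625)+1/4·(-1.5625)+1/2·0.4375=-0.734375; next y=4/5·(-0.4375)+1/4·(-0.734375)≈-0.533594
n=2: y≈-0.533594, sp=-1, e=sp−y≈-0.466406; I≈-2.028906, D=e−e_prev≈0.096094; u=1·(-0.466406)+1/4·(-2.028906)+1/2·0.096094≈-0.925586; next y=4/5·(-0.533594)+1/4·(-0.925586)≈-0.658271
n=3: y≈-0.658271, sp=-1, e=sp−y≈-0.341729; I≈-2.370635, D=e−e_prev≈0.124678; u=1·(-0.341729)+1/4·(-2.370635)+1/2·0.124678≈-0.872048; next y=4/5·(-0.658271)+1/4·(-0.872048)≈-0.744629
n=4: y≈-0.744629, sp=-1, e=sp−y≈-0.255371; I≈-2.626005, D=e−e_prev≈0.086358; u=1·(-0.255371)+1/4·(-2.626005)+1/2·0.086358≈-0.868693; next y=4/5·(-0.744629)+1/4·(-0.868693)≈-0.812877
n=5: y≈-0.812877, sp=1, e=sp−y≈1.812877; I≈-0.813129, D=e−e_prev≈2.068247; u=1·1.812877+1/4·(-0.813129)+1/2·2.068247≈2.643718; next y=4/5·(-0.812877)+1/4·2.643718≈0.010628
n=6: y≈0.010628, sp=1, e=sp−y≈0.989372; I≈0.176243, D=e−e_prev≈-0.823505; u=1·0.989372+1/4·0.176243+1/2·(-0.823505)≈0.621680; next y=4/5·0.010628+1/4·0.621680≈0.163923
n=7: y≈0.163923, sp=1, e=sp−y≈0.836077; I≈1.012320, D=e−e_prev≈-0.153294; u=1·0.836077+1/4·1.012320+1/2·(-0.153294)≈1.012510; next y=4/5·0.163923+1/4·1.012510≈0.384266
n=8: y≈0.384266, sp=1, e=sp−y≈0.615734; I≈1.628055, D=e−e_prev≈-0.220343; u=1·0.615734+1/4·1.628055+1/2·(-0.220343)≈0.912577; next y=4/5·0.384266+1/4·0.912577≈0.535557
n=9: y≈0.535557, sp=1, e=sp−y≈0.464443; I≈2.092498, D=e−e_prev≈-0.151291; u=1·0.464443+1/4·2.092498+1/2·(-0.151291)≈0.911922; next y=4/5·0.535557+1/4·0.911922≈0.656426
n=10: y≈0.656426, sp=1, e=sp−y≈0.343574; I≈2.436072, D=e−e_prev≈-0.120869; u=1·0.343574+1/4·2.436072+1/2·(-0.120869)≈0.892158; next y=4/5·0.656426+1/4·0.892158≈0.748180
n=11: y≈0.748180, sp=1, e=sp−y≈0.251820; I≈2.687892, D=e−e_prev≈-0.091754; u=1·0.251820+1/4·2.687892+1/2·(-0.091754)≈0.877916; next y=4/5·0.748180+1/4·0.877916≈0.818023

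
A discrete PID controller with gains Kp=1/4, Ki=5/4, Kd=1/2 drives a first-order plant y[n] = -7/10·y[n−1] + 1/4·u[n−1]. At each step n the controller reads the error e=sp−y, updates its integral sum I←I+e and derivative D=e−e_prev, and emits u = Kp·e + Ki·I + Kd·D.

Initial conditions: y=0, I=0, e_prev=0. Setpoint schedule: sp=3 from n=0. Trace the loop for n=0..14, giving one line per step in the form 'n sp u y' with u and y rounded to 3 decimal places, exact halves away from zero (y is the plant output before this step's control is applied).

0 3 6.000 0.000
1 3 5.250 1.500
2 3 10.350 0.263
3 3 8.871 2.404
4 3 14.424 0.535
5 3 11.178 3.231
6 3 17.635 0.532
7 3 12.363 4.036
8 3 20.361 0.265
9 3 12.616 4.904
10 3 22.922 -0.279
11 3 12.019 5.926
12 3 25.602 -1.143
13 3 10.559 7.201
14 3 28.683 -2.401

(exact arithmetic carried between steps; '≈' marks a value shown rounded to 6 d.p. or computed from one; I and e_prev carry over from the previous line; the table rounds u and y to 3 d.p., halves away from zero)
n=0: y=0, sp=3, e=sp−y=3; I=3, D=e−e_prev=3; u=1/4·3+5/4·3+1/2·3=6; next y=-7/10·0+1/4·6=1.5
n=1: y=1.5, sp=3, e=sp−y=1.5; I=4.5, D=e−e_prev=-1.5; u=1/4·1.5+5/4·4.5+1/2·(-1.5)=5.25; next y=-7/10·1.5+1/4·5.25=0.2625
n=2: y=0.2625, sp=3, e=sp−y=2.7375; I=7.2375, D=e−e_prev=1.2375; u=1/4·2.7375+5/4·7.2375+1/2·1.2375=10.35; next y=-7/10·0.2625+1/4·10.35=2.40375
n=3: y=2.40375, sp=3, e=sp−y=0.59625; I=7.83375, D=e−e_prev=-2.14125; u=1/4·0.59625+5/4·7.83375+1/2·(-2.14125)=8.870625; next y=-7/10·2.40375+1/4·8.870625≈0.535031
n=4: y≈0.535031, sp=3, e=sp−y≈2.464969; I≈10.298719, D=e−e_prev≈1.868719; u=1/4·2.464969+5/4·10.298719+1/2·1.868719≈14.424; next y=-7/10·0.535031+1/4·14.424≈3.231478
n=5: y≈3.231478, sp=3, e=sp−y≈-0.231478; I≈10.067241, D=e−e_prev≈-2.696447; u=1/4·(-0.231478)+5/4·10.067241+1/2·(-2.696447)≈11.177958; next y=-7/10·3.231478+1/4·11.177958≈0.532455
n=6: y≈0.532455, sp=3, e=sp−y≈2.467545; I≈12.534786, D=e−e_prev≈2.699023; u=1/4·2.467545+5/4·12.534786+1/2·2.699023≈17.634880; next y=-7/10·0.532455+1/4·17.634880≈4.036002
n=7: y≈4.036002, sp=3, e=sp−y≈-1.036002; I≈11.498784, D=e−e_prev≈-3.503547; u=1/4·(-1.036002)+5/4·11.498784+1/2·(-3.503547)≈12.362706; next y=-7/10·4.036002+1/4·12.362706≈0.265475
n=8: y≈0.265475, sp=3, e=sp−y≈2.734525; I≈14.233309, D=e−e_prev≈3.770526; u=1/4·2.734525+5/4·14.233309+1/2·3.770526≈20.360530; next y=-7/10·0.265475+1/4·20.360530≈4.904300
n=9: y≈4.904300, sp=3, e=sp−y≈-1.904300; I≈12.329009, D=e−e_prev≈-4.638825; u=1/4·(-1.904300)+5/4·12.329009+1/2·(-4.638825)≈12.615774; next y=-7/10·4.904300+1/4·12.615774≈-0.279066
n=10: y≈-0.279066, sp=3, e=sp−y≈3.279066; I≈15.608075, D=e−e_prev≈5.183366; u=1/4·3.279066+5/4·15.608075+1/2·5.183366≈22.921544; next y=-7/10·(-0.279066)+1/4·22.921544≈5.925732
n=11: y≈5.925732, sp=3, e=sp−y≈-2.925732; I≈12.682343, D=e−e_prev≈-6.204799; u=1/4·(-2.925732)+5/4·12.682343+1/2·(-6.204799)≈12.019096; next y=-7/10·5.925732+1/4·12.019096≈-1.143239
n=12: y≈-1.143239, sp=3, e=sp−y≈4.143239; I≈16.825582, D=e−e_prev≈7.068971; u=1/4·4.143239+5/4·16.825582+1/2·7.068971≈25.602272; next y=-7/10·(-1.143239)+1/4·25.602272≈7.200835
n=13: y≈7.200835, sp=3, e=sp−y≈-4.200835; I≈12.624746, D=e−e_prev≈-8.344074; u=1/4·(-4.200835)+5/4·12.624746+1/2·(-8.344074)≈10.558687; next y=-7/10·7.200835+1/4·10.558687≈-2.400913
n=14: y≈-2.400913, sp=3, e=sp−y≈5.400913; I≈18.025659, D=e−e_prev≈9.601748; u=1/4·5.400913+5/4·18.025659+1/2·9.601748≈28.683176; next y=-7/10·(-2.400913)+1/4·28.683176≈8.851433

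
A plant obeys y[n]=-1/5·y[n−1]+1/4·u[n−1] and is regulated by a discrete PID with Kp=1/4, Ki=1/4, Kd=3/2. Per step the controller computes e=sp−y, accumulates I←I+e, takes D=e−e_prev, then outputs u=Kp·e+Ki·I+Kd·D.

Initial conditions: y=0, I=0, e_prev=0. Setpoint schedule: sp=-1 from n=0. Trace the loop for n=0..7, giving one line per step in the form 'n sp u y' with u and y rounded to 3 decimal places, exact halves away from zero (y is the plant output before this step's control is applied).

0 -1 -2.000 0.000
1 -1 0.250 -0.500
2 -1 -1.950 0.163
3 -1 0.118 -0.520
4 -1 -2.333 0.134
5 -1 -0.149 -0.610
6 -1 -2.751 0.085
7 -1 -0.401 -0.705

(exact arithmetic carried between steps; '≈' marks a value shown rounded to 6 d.p. or computed from one; I and e_prev carry over from the previous line; the table rounds u and y to 3 d.p., halves away from zero)
n=0: y=0, sp=-1, e=sp−y=-1; I=-1, D=e−e_prev=-1; u=1/4·(-1)+1/4·(-1)+3/2·(-1)=-2; next y=-1/5·0+1/4·(-2)=-0.5
n=1: y=-0.5, sp=-1, e=sp−y=-0.5; I=-1.5, D=e−e_prev=0.5; u=1/4·(-0.5)+1/4·(-1.5)+3/2·0.5=0.25; next y=-1/5·(-0.5)+1/4·0.25=0.1625
n=2: y=0.1625, sp=-1, e=sp−y=-1.1625; I=-2.6625, D=e−e_prev=-0.6625; u=1/4·(-1.1625)+1/4·(-2.6625)+3/2·(-0.6625)=-1.95; next y=-1/5·0.1625+1/4·(-1.95)=-0.52
n=3: y=-0.52, sp=-1, e=sp−y=-0.48; I=-3.1425, D=e−e_prev=0.6825; u=1/4·(-0.48)+1/4·(-3.1425)+3/2·0.6825=0.118125; next y=-1/5·(-0.52)+1/4·0.118125≈0.133531
n=4: y≈0.133531, sp=-1, e=sp−y≈-1.133531; I≈-4.276031, D=e−e_prev≈-0.653531; u=1/4·(-1.133531)+1/4·(-4.276031)+3/2·(-0.653531)≈-2.332688; next y=-1/5·0.133531+1/4·(-2.332688)≈-0.609878
n=5: y≈-0.609878, sp=-1, e=sp−y≈-0.390122; I≈-4.666153, D=e−e_prev≈0.743409; u=1/4·(-0.390122)+1/4·(-4.666153)+3/2·0.743409≈-0.148955; next y=-1/5·(-0.609878)+1/4·(-0.148955)≈0.084737
n=6: y≈0.084737, sp=-1, e=sp−y≈-1.084737; I≈-5.750890, D=e−e_prev≈-0.694615; u=1/4·(-1.084737)+1/4·(-5.750890)+3/2·(-0.694615)≈-2.750829; next y=-1/5·0.084737+1/4·(-2.750829)≈-0.704655
n=7: y≈-0.704655, sp=-1, e=sp−y≈-0.295345; I≈-6.046235, D=e−e_prev≈0.789392; u=1/4·(-0.295345)+1/4·(-6.046235)+3/2·0.789392≈-0.401308; next y=-1/5·(-0.704655)+1/4·(-0.401308)≈0.040604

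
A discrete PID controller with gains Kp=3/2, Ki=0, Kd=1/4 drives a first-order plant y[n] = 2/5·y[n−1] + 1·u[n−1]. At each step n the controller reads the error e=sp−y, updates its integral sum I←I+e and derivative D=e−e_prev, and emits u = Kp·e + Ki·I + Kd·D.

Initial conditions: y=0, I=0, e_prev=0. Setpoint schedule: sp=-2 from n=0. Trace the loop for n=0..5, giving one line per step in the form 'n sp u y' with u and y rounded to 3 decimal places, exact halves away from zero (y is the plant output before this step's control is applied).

0 -2 -3.500 0.000
1 -2 3.125 -3.500
2 -2 -6.894 1.725
3 -2 8.288 -6.204
4 -2 -14.712 5.806
5 -2 20.133 -12.389

(exact arithmetic carried between steps; '≈' marks a value shown rounded to 6 d.p. or computed from one; I and e_prev carry over from the previous line; the table rounds u and y to 3 d.p., halves away from zero)
n=0: y=0, sp=-2, e=sp−y=-2; I=-2, D=e−e_prev=-2; u=3/2·(-2)+0·(-2)+1/4·(-2)=-3.5; next y=2/5·0+1·(-3.5)=-3.5
n=1: y=-3.5, sp=-2, e=sp−y=1.5; I=-0.5, D=e−e_prev=3.5; u=3/2·1.5+0·(-0.5)+1/4·3.5=3.125; next y=2/5·(-3.5)+1·3.125=1.725
n=2: y=1.725, sp=-2, e=sp−y=-3.725; I=-4.225, D=e−e_prev=-5.225; u=3/2·(-3.725)+0·(-4.225)+1/4·(-5.225)=-6.89375; next y=2/5·1.725+1·(-6.89375)=-6.20375
n=3: y=-6.20375, sp=-2, e=sp−y=4.20375; I=-0.02125, D=e−e_prev=7.92875; u=3/2·4.20375+0·(-0.02125)+1/4·7.92875≈8.287813; next y=2/5·(-6.20375)+1·8.287813≈5.806313
n=4: y≈5.806313, sp=-2, e=sp−y≈-7.806313; I≈-7.827563, D=e−e_prev≈-12.010063; u=3/2·(-7.806313)+0·(-7.827563)+1/4·(-12.010063)≈-14.711984; next y=2/5·5.806313+1·(-14.711984)≈-12.389459
n=5: y≈-12.389459, sp=-2, e=sp−y≈10.389459; I≈2.561897, D=e−e_prev≈18.195772; u=3/2·10.389459+0·2.561897+1/4·18.195772≈20.133132; next y=2/5·(-12.389459)+1·20.133132≈15.177348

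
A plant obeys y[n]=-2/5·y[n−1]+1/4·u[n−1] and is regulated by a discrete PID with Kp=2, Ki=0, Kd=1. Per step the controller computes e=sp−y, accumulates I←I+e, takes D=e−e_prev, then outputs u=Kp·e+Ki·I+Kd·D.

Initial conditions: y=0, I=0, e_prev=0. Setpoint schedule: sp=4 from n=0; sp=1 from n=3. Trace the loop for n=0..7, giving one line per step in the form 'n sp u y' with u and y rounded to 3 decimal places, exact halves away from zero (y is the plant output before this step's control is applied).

(exact arithmetic carried between steps; '≈' marks a value shown rounded to 6 d.p. or computed from one; I and e_prev carry over from the previous line; the table rounds u and y to 3 d.p., halves away from zero)
n=0: y=0, sp=4, e=sp−y=4; I=4, D=e−e_prev=4; u=2·4+0·4+1·4=12; next y=-2/5·0+1/4·12=3
n=1: y=3, sp=4, e=sp−y=1; I=5, D=e−e_prev=-3; u=2·1+0·5+1·(-3)=-1; next y=-2/5·3+1/4·(-1)=-1.45
n=2: y=-1.45, sp=4, e=sp−y=5.45; I=10.45, D=e−e_prev=4.45; u=2·5.45+0·10.45+1·4.45=15.35; next y=-2/5·(-1.45)+1/4·15.35=4.4175
n=3: y=4.4175, sp=1, e=sp−y=-3.4175; I=7.0325, D=e−e_prev=-8.8675; u=2·(-3.4175)+0·7.0325+1·(-8.8675)=-15.7025; next y=-2/5·4.4175+1/4·(-15.7025)=-5.692625
n=4: y=-5.692625, sp=1, e=sp−y=6.692625; I=13.725125, D=e−e_prev=10.110125; u=2·6.692625+0·13.725125+1·10.110125=23.495375; next y=-2/5·(-5.692625)+1/4·23.495375≈8.150894
n=5: y≈8.150894, sp=1, e=sp−y≈-7.150894; I≈6.574231, D=e−e_prev≈-13.843519; u=2·(-7.150894)+0·6.574231+1·(-13.843519)≈-28.145306; next y=-2/5·8.150894+1/4·(-28.145306)≈-10.296684
n=6: y≈-10.296684, sp=1, e=sp−y≈11.296684; I≈17.870915, D=e−e_prev≈18.447578; u=2·11.296684+0·17.870915+1·18.447578≈41.040946; next y=-2/5·(-10.296684)+1/4·41.040946≈14.378910
n=7: y≈14.378910, sp=1, e=sp−y≈-13.378910; I≈4.492005, D=e−e_prev≈-24.675594; u=2·(-13.378910)+0·4.492005+1·(-24.675594)≈-51.433414; next y=-2/5·14.378910+1/4·(-51.433414)≈-18.609918

0 4 12.000 0.000
1 4 -1.000 3.000
2 4 15.350 -1.450
3 1 -15.703 4.418
4 1 23.495 -5.693
5 1 -28.145 8.151
6 1 41.041 -10.297
7 1 -51.433 14.379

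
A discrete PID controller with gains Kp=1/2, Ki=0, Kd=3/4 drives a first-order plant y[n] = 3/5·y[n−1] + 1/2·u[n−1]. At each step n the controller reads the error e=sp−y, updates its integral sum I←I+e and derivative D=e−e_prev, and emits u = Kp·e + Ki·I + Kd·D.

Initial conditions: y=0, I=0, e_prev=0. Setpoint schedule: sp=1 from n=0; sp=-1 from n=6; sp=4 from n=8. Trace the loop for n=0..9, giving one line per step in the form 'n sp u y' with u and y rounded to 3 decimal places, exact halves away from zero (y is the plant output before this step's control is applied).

0 1 1.250 0.000
1 1 -0.281 0.625
2 1 0.676 0.234
3 1 0.078 0.479
4 1 0.451 0.326
5 1 0.218 0.421
6 -1 -2.136 0.362
7 -1 0.835 -0.851
8 4 5.228 -0.093
9 4 -1.268 2.558

(exact arithmetic carried between steps; '≈' marks a value shown rounded to 6 d.p. or computed from one; I and e_prev carry over from the previous line; the table rounds u and y to 3 d.p., halves away from zero)
n=0: y=0, sp=1, e=sp−y=1; I=1, D=e−e_prev=1; u=1/2·1+0·1+3/4·1=1.25; next y=3/5·0+1/2·1.25=0.625
n=1: y=0.625, sp=1, e=sp−y=0.375; I=1.375, D=e−e_prev=-0.625; u=1/2·0.375+0·1.375+3/4·(-0.625)=-0.28125; next y=3/5·0.625+1/2·(-0.28125)=0.234375
n=2: y=0.234375, sp=1, e=sp−y=0.765625; I=2.140625, D=e−e_prev=0.390625; u=1/2·0.765625+0·2.140625+3/4·0.390625≈0.675781; next y=3/5·0.234375+1/2·0.675781≈0.478516
n=3: y≈0.478516, sp=1, e=sp−y≈0.521484; I≈2.662109, D=e−e_prev≈-0.244141; u=1/2·0.521484+0·2.662109+3/4·(-0.244141)≈0.077637; next y=3/5·0.478516+1/2·0.077637≈0.325928
n=4: y≈0.325928, sp=1, e=sp−y≈0.674072; I≈3.336182, D=e−e_prev≈0.152588; u=1/2·0.674072+0·3.336182+3/4·0.152588≈0.451477; next y=3/5·0.325928+1/2·0.451477≈0.421295
n=5: y≈0.421295, sp=1, e=sp−y≈0.578705; I≈3.914886, D=e−e_prev≈-0.095367; u=1/2·0.578705+0·3.914886+3/4·(-0.095367)≈0.217827; next y=3/5·0.421295+1/2·0.217827≈0.361691
n=6: y≈0.361691, sp=-1, e=sp−y≈-1.361691; I≈2.553196, D=e−e_prev≈-1.940395; u=1/2·(-1.361691)+0·2.553196+3/4·(-1.940395)≈-2.136142; next y=3/5·0.361691+1/2·(-2.136142)≈-0.851057
n=7: y≈-0.851057, sp=-1, e=sp−y≈-0.148943; I≈2.404253, D=e−e_prev≈1.212747; u=1/2·(-0.148943)+0·2.404253+3/4·1.212747≈0.835089; next y=3/5·(-0.851057)+1/2·0.835089≈-0.093090
n=8: y≈-0.093090, sp=4, e=sp−y≈4.093090; I≈6.497342, D=e−e_prev≈4.242033; u=1/2·4.093090+0·6.497342+3/4·4.242033≈5.228070; next y=3/5·(-0.093090)+1/2·5.228070≈2.558181
n=9: y≈2.558181, sp=4, e=sp−y≈1.441819; I≈7.939161, D=e−e_prev≈-2.651271; u=1/2·1.441819+0·7.939161+3/4·(-2.651271)≈-1.267544; next y=3/5·2.558181+1/2·(-1.267544)≈0.901137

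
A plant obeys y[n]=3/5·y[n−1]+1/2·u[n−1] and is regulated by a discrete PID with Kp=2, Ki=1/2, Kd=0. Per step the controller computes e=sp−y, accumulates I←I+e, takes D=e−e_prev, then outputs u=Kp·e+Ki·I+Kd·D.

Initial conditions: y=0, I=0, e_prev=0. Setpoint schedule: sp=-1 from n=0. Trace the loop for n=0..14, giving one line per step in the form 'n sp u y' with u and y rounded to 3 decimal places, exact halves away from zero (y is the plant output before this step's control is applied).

0 -1 -2.500 0.000
1 -1 0.125 -1.250
2 -1 -1.156 -0.688
3 -1 -0.555 -0.991
4 -1 -0.857 -0.872
5 -1 -0.722 -0.951
6 -1 -0.795 -0.932
7 -1 -0.767 -0.957
8 -1 -0.787 -0.957
9 -1 -0.782 -0.968
10 -1 -0.788 -0.972
11 -1 -0.789 -0.977
12 -1 -0.791 -0.981
13 -1 -0.793 -0.984
14 -1 -0.794 -0.987

(exact arithmetic carried between steps; '≈' marks a value shown rounded to 6 d.p. or computed from one; I and e_prev carry over from the previous line; the table rounds u and y to 3 d.p., halves away from zero)
n=0: y=0, sp=-1, e=sp−y=-1; I=-1, D=e−e_prev=-1; u=2·(-1)+1/2·(-1)+0·(-1)=-2.5; next y=3/5·0+1/2·(-2.5)=-1.25
n=1: y=-1.25, sp=-1, e=sp−y=0.25; I=-0.75, D=e−e_prev=1.25; u=2·0.25+1/2·(-0.75)+0·1.25=0.125; next y=3/5·(-1.25)+1/2·0.125=-0.6875
n=2: y=-0.6875, sp=-1, e=sp−y=-0.3125; I=-1.0625, D=e−e_prev=-0.5625; u=2·(-0.3125)+1/2·(-1.0625)+0·(-0.5625)=-1.15625; next y=3/5·(-0.6875)+1/2·(-1.15625)=-0.990625
n=3: y=-0.990625, sp=-1, e=sp−y=-0.009375; I=-1.071875, D=e−e_prev=0.303125; u=2·(-0.009375)+1/2·(-1.071875)+0·0.303125≈-0.554688; next y=3/5·(-0.990625)+1/2·(-0.554688)≈-0.871719
n=4: y≈-0.871719, sp=-1, e=sp−y≈-0.128281; I≈-1.200156, D=e−e_prev≈-0.118906; u=2·(-0.128281)+1/2·(-1.200156)+0·(-0.118906)≈-0.856641; next y=3/5·(-0.871719)+1/2·(-0.856641)≈-0.951352
n=5: y≈-0.951352, sp=-1, e=sp−y≈-0.048648; I≈-1.248805, D=e−e_prev≈0.079633; u=2·(-0.048648)+1/2·(-1.248805)+0·0.079633≈-0.721699; next y=3/5·(-0.951352)+1/2·(-0.721699)≈-0.931661
n=6: y≈-0.931661, sp=-1, e=sp−y≈-0.068339; I≈-1.317144, D=e−e_prev≈-0.019691; u=2·(-0.068339)+1/2·(-1.317144)+0·(-0.019691)≈-0.795251; next y=3/5·(-0.931661)+1/2·(-0.795251)≈-0.956622
n=7: y≈-0.956622, sp=-1, e=sp−y≈-0.043378; I≈-1.360522, D=e−e_prev≈0.024961; u=2·(-0.043378)+1/2·(-1.360522)+0·0.024961≈-0.767018; next y=3/5·(-0.956622)+1/2·(-0.767018)≈-0.957482
n=8: y≈-0.957482, sp=-1, e=sp−y≈-0.042518; I≈-1.403040, D=e−e_prev≈0.000860; u=2·(-0.042518)+1/2·(-1.403040)+0·0.000860≈-0.786557; next y=3/5·(-0.957482)+1/2·(-0.786557)≈-0.967767
n=9: y≈-0.967767, sp=-1, e=sp−y≈-0.032233; I≈-1.435273, D=e−e_prev≈0.010286; u=2·(-0.032233)+1/2·(-1.435273)+0·0.010286≈-0.782102; next y=3/5·(-0.967767)+1/2·(-0.782102)≈-0.971711
n=10: y≈-0.971711, sp=-1, e=sp−y≈-0.028289; I≈-1.463562, D=e−e_prev≈0.003944; u=2·(-0.028289)+1/2·(-1.463562)+0·0.003944≈-0.788358; next y=3/5·(-0.971711)+1/2·(-0.788358)≈-0.977206
n=11: y≈-0.977206, sp=-1, e=sp−y≈-0.022794; I≈-1.486356, D=e−e_prev≈0.005495; u=2·(-0.022794)+1/2·(-1.486356)+0·0.005495≈-0.788766; next y=3/5·(-0.977206)+1/2·(-0.788766)≈-0.980707
n=12: y≈-0.980707, sp=-1, e=sp−y≈-0.019293; I≈-1.505649, D=e−e_prev≈0.003501; u=2·(-0.019293)+1/2·(-1.505649)+0·0.003501≈-0.791411; next y=3/5·(-0.980707)+1/2·(-0.791411)≈-0.984130
n=13: y≈-0.984130, sp=-1, e=sp−y≈-0.015870; I≈-1.521520, D=e−e_prev≈0.003423; u=2·(-0.015870)+1/2·(-1.521520)+0·0.003423≈-0.792500; next y=3/5·(-0.984130)+1/2·(-0.792500)≈-0.986728
n=14: y≈-0.986728, sp=-1, e=sp−y≈-0.013272; I≈-1.534792, D=e−e_prev≈0.002598; u=2·(-0.013272)+1/2·(-1.534792)+0·0.002598≈-0.793940; next y=3/5·(-0.986728)+1/2·(-0.793940)≈-0.989007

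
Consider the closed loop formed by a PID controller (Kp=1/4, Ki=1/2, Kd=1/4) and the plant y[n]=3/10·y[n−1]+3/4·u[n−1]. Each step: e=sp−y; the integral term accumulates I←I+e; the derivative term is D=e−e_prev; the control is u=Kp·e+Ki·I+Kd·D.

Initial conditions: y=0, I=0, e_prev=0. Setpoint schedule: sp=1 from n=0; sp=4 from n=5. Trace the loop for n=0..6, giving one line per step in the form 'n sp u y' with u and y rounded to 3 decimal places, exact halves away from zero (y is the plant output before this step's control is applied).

0 1 1.000 0.000
1 1 0.500 0.750
2 1 0.963 0.600
3 1 0.823 0.902
4 1 0.962 0.888
5 4 3.914 0.988
6 4 2.451 3.232

(exact arithmetic carried between steps; '≈' marks a value shown rounded to 6 d.p. or computed from one; I and e_prev carry over from the previous line; the table rounds u and y to 3 d.p., halves away from zero)
n=0: y=0, sp=1, e=sp−y=1; I=1, D=e−e_prev=1; u=1/4·1+1/2·1+1/4·1=1; next y=3/10·0+3/4·1=0.75
n=1: y=0.75, sp=1, e=sp−y=0.25; I=1.25, D=e−e_prev=-0.75; u=1/4·0.25+1/2·1.25+1/4·(-0.75)=0.5; next y=3/10·0.75+3/4·0.5=0.6
n=2: y=0.6, sp=1, e=sp−y=0.4; I=1.65, D=e−e_prev=0.15; u=1/4·0.4+1/2·1.65+1/4·0.15=0.9625; next y=3/10·0.6+3/4·0.9625=0.901875
n=3: y=0.901875, sp=1, e=sp−y=0.098125; I=1.748125, D=e−e_prev=-0.301875; u=1/4·0.098125+1/2·1.748125+1/4·(-0.301875)=0.823125; next y=3/10·0.901875+3/4·0.823125≈0.887906
n=4: y≈0.887906, sp=1, e=sp−y≈0.112094; I≈1.860219, D=e−e_prev≈0.013969; u=1/4·0.112094+1/2·1.860219+1/4·0.013969≈0.961625; next y=3/10·0.887906+3/4·0.961625≈0.987591
n=5: y≈0.987591, sp=4, e=sp−y≈3.012409; I≈4.872628, D=e−e_prev≈2.900316; u=1/4·3.012409+1/2·4.872628+1/4·2.900316≈3.914495; next y=3/10·0.987591+3/4·3.914495≈3.232149
n=6: y≈3.232149, sp=4, e=sp−y≈0.767851; I≈5.640479, D=e−e_prev≈-2.244558; u=1/4·0.767851+1/2·5.640479+1/4·(-2.244558)≈2.451063; next y=3/10·3.232149+3/4·2.451063≈2.807942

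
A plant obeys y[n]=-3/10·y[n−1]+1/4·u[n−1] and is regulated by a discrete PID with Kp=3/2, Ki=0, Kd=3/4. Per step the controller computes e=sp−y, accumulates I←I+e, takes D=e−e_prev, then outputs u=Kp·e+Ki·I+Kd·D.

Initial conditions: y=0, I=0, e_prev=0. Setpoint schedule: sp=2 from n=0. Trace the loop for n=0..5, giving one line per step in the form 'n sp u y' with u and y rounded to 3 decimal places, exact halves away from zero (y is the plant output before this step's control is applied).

0 2 4.500 0.000
1 2 0.469 1.125
2 2 4.339 -0.220
3 2 0.245 1.151
4 2 4.502 -0.284
5 2 0.063 1.211

(exact arithmetic carried between steps; '≈' marks a value shown rounded to 6 d.p. or computed from one; I and e_prev carry over from the previous line; the table rounds u and y to 3 d.p., halves away from zero)
n=0: y=0, sp=2, e=sp−y=2; I=2, D=e−e_prev=2; u=3/2·2+0·2+3/4·2=4.5; next y=-3/10·0+1/4·4.5=1.125
n=1: y=1.125, sp=2, e=sp−y=0.875; I=2.875, D=e−e_prev=-1.125; u=3/2·0.875+0·2.875+3/4·(-1.125)=0.46875; next y=-3/10·1.125+1/4·0.46875≈-0.220313
n=2: y≈-0.220313, sp=2, e=sp−y≈2.220313; I≈5.095313, D=e−e_prev≈1.345313; u=3/2·2.220313+0·5.095313+3/4·1.345313≈4.339453; next y=-3/10·(-0.220313)+1/4·4.339453≈1.150957
n=3: y≈1.150957, sp=2, e=sp−y≈0.849043; I≈5.944355, D=e−e_prev≈-1.371270; u=3/2·0.849043+0·5.944355+3/4·(-1.371270)≈0.245112; next y=-3/10·1.150957+1/4·0.245112≈-0.284009
n=4: y≈-0.284009, sp=2, e=sp−y≈2.284009; I≈8.228365, D=e−e_prev≈1.434966; u=3/2·2.284009+0·8.228365+3/4·1.434966≈4.502238; next y=-3/10·(-0.284009)+1/4·4.502238≈1.210762
n=5: y≈1.210762, sp=2, e=sp−y≈0.789238; I≈9.017602, D=e−e_prev≈-1.494771; u=3/2·0.789238+0·9.017602+3/4·(-1.494771)≈0.062778; next y=-3/10·1.210762+1/4·0.062778≈-0.347534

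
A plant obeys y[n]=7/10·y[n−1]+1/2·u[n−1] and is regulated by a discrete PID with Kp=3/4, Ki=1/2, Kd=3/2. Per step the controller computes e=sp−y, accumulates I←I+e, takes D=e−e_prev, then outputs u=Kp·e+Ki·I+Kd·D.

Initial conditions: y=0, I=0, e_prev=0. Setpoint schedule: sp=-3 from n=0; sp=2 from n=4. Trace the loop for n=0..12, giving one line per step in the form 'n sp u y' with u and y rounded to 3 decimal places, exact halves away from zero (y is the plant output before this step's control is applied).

0 -3 -8.250 0.000
1 -3 6.094 -4.125
2 -3 -11.313 0.159
3 -3 9.221 -5.545
4 2 -1.567 0.729
5 2 3.735 -0.273
6 2 -1.992 1.676
7 2 5.216 0.177
8 2 -3.147 2.732
9 2 6.901 0.339
10 2 -5.068 3.688
11 2 9.122 0.048
12 2 -7.865 4.594

(exact arithmetic carried between steps; '≈' marks a value shown rounded to 6 d.p. or computed from one; I and e_prev carry over from the previous line; the table rounds u and y to 3 d.p., halves away from zero)
n=0: y=0, sp=-3, e=sp−y=-3; I=-3, D=e−e_prev=-3; u=3/4·(-3)+1/2·(-3)+3/2·(-3)=-8.25; next y=7/10·0+1/2·(-8.25)=-4.125
n=1: y=-4.125, sp=-3, e=sp−y=1.125; I=-1.875, D=e−e_prev=4.125; u=3/4·1.125+1/2·(-1.875)+3/2·4.125=6.09375; next y=7/10·(-4.125)+1/2·6.09375=0.159375
n=2: y=0.159375, sp=-3, e=sp−y=-3.159375; I=-5.034375, D=e−e_prev=-4.284375; u=3/4·(-3.159375)+1/2·(-5.034375)+3/2·(-4.284375)≈-11.313281; next y=7/10·0.159375+1/2·(-11.313281)≈-5.545078
n=3: y≈-5.545078, sp=-3, e=sp−y≈2.545078; I≈-2.489297, D=e−e_prev≈5.704453; u=3/4·2.545078+1/2·(-2.489297)+3/2·5.704453≈9.220840; next y=7/10·(-5.545078)+1/2·9.220840≈0.728865
n=4: y≈0.728865, sp=2, e=sp−y≈1.271135; I≈-1.218162, D=e−e_prev≈-1.273943; u=3/4·1.271135+1/2·(-1.218162)+3/2·(-1.273943)≈-1.566645; next y=7/10·0.728865+1/2·(-1.566645)≈-0.273117
n=5: y≈-0.273117, sp=2, e=sp−y≈2.273117; I≈1.054955, D=e−e_prev≈1.001982; u=3/4·2.273117+1/2·1.054955+3/2·1.001982≈3.735288; next y=7/10·(-0.273117)+1/2·3.735288≈1.676462
n=6: y≈1.676462, sp=2, e=sp−y≈0.323538; I≈1.378492, D=e−e_prev≈-1.949579; u=3/4·0.323538+1/2·1.378492+3/2·(-1.949579)≈-1.992469; next y=7/10·1.676462+1/2·(-1.992469)≈0.177289
n=7: y≈0.177289, sp=2, e=sp−y≈1.822711; I≈3.201203, D=e−e_prev≈1.499173; u=3/4·1.822711+1/2·3.201203+3/2·1.499173≈5.216395; next y=7/10·0.177289+1/2·5.216395≈2.732300
n=8: y≈2.732300, sp=2, e=sp−y≈-0.732300; I≈2.468904, D=e−e_prev≈-2.555011; u=3/4·(-0.732300)+1/2·2.468904+3/2·(-2.555011)≈-3.147289; next y=7/10·2.732300+1/2·(-3.147289)≈0.338965
n=9: y≈0.338965, sp=2, e=sp−y≈1.661035; I≈4.129938, D=e−e_prev≈2.393334; u=3/4·1.661035+1/2·4.129938+3/2·2.393334≈6.900747; next y=7/10·0.338965+1/2·6.900747≈3.687649
n=10: y≈3.687649, sp=2, e=sp−y≈-1.687649; I≈2.442289, D=e−e_prev≈-3.348684; u=3/4·(-1.687649)+1/2·2.442289+3/2·(-3.348684)≈-5.067618; next y=7/10·3.687649+1/2·(-5.067618)≈0.047545
n=11: y≈0.047545, sp=2, e=sp−y≈1.952455; I≈4.394744, D=e−e_prev≈3.640104; u=3/4·1.952455+1/2·4.394744+3/2·3.640104≈9.121868; next y=7/10·0.047545+1/2·9.121868≈4.594216
n=12: y≈4.594216, sp=2, e=sp−y≈-2.594216; I≈1.800528, D=e−e_prev≈-4.546671; u=3/4·(-2.594216)+1/2·1.800528+3/2·(-4.546671)≈-7.865404; next y=7/10·4.594216+1/2·(-7.865404)≈-0.716751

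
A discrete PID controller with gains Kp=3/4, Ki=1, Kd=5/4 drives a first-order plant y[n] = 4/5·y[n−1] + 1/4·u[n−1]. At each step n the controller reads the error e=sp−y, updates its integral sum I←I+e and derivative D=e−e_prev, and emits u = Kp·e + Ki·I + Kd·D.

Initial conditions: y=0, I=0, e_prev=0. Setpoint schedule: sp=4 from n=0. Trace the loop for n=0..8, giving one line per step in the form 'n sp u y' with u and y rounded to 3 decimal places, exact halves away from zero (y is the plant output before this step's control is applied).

(exact arithmetic carried between steps; '≈' marks a value shown rounded to 6 d.p. or computed from one; I and e_prev carry over from the previous line; the table rounds u and y to 3 d.p., halves away from zero)
n=0: y=0, sp=4, e=sp−y=4; I=4, D=e−e_prev=4; u=3/4·4+1·4+5/4·4=12; next y=4/5·0+1/4·12=3
n=1: y=3, sp=4, e=sp−y=1; I=5, D=e−e_prev=-3; u=3/4·1+1·5+5/4·(-3)=2; next y=4/5·3+1/4·2=2.9
n=2: y=2.9, sp=4, e=sp−y=1.1; I=6.1, D=e−e_prev=0.1; u=3/4·1.1+1·6.1+5/4·0.1=7.05; next y=4/5·2.9+1/4·7.05=4.0825
n=3: y=4.0825, sp=4, e=sp−y=-0.0825; I=6.0175, D=e−e_prev=-1.1825; u=3/4·(-0.0825)+1·6.0175+5/4·(-1.1825)=4.4775; next y=4/5·4.0825+1/4·4.4775=4.385375
n=4: y=4.385375, sp=4, e=sp−y=-0.385375; I=5.632125, D=e−e_prev=-0.302875; u=3/4·(-0.385375)+1·5.632125+5/4·(-0.302875)=4.9645; next y=4/5·4.385375+1/4·4.9645=4.749425
n=5: y=4.749425, sp=4, e=sp−y=-0.749425; I=4.8827, D=e−e_prev=-0.36405; u=3/4·(-0.749425)+1·4.8827+5/4·(-0.36405)≈3.865569; next y=4/5·4.749425+1/4·3.865569≈4.765932
n=6: y≈4.765932, sp=4, e=sp−y≈-0.765932; I≈4.116768, D=e−e_prev≈-0.016507; u=3/4·(-0.765932)+1·4.116768+5/4·(-0.016507)≈3.521685; next y=4/5·4.765932+1/4·3.521685≈4.693167
n=7: y≈4.693167, sp=4, e=sp−y≈-0.693167; I≈3.423601, D=e−e_prev≈0.072765; u=3/4·(-0.693167)+1·3.423601+5/4·0.072765≈2.994682; next y=4/5·4.693167+1/4·2.994682≈4.503204
n=8: y≈4.503204, sp=4, e=sp−y≈-0.503204; I≈2.920397, D=e−e_prev≈0.189963; u=3/4·(-0.503204)+1·2.920397+5/4·0.189963≈2.780447; next y=4/5·4.503204+1/4·2.780447≈4.297675

0 4 12.000 0.000
1 4 2.000 3.000
2 4 7.050 2.900
3 4 4.478 4.083
4 4 4.965 4.385
5 4 3.866 4.749
6 4 3.522 4.766
7 4 2.995 4.693
8 4 2.780 4.503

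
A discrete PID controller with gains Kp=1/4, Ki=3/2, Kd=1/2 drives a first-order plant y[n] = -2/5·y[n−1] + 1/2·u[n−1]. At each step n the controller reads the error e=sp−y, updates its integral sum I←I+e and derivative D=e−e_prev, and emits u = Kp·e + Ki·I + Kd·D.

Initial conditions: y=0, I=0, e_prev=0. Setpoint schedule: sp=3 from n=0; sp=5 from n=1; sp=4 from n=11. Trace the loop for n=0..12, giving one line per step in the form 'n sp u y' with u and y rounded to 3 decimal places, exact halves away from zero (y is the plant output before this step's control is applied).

0 3 6.750 0.000
1 5 6.656 3.375
2 5 12.924 1.978
3 5 8.450 5.671
4 5 17.647 1.957
5 5 6.665 8.041
6 5 22.976 0.116
7 5 0.858 11.442
8 5 31.934 -4.148
9 5 -11.130 17.626
10 5 48.861 -12.616
11 4 -36.794 29.477
12 4 80.783 -30.188

(exact arithmetic carried between steps; '≈' marks a value shown rounded to 6 d.p. or computed from one; I and e_prev carry over from the previous line; the table rounds u and y to 3 d.p., halves away from zero)
n=0: y=0, sp=3, e=sp−y=3; I=3, D=e−e_prev=3; u=1/4·3+3/2·3+1/2·3=6.75; next y=-2/5·0+1/2·6.75=3.375
n=1: y=3.375, sp=5, e=sp−y=1.625; I=4.625, D=e−e_prev=-1.375; u=1/4·1.625+3/2·4.625+1/2·(-1.375)=6.65625; next y=-2/5·3.375+1/2·6.65625=1.978125
n=2: y=1.978125, sp=5, e=sp−y=3.021875; I=7.646875, D=e−e_prev=1.396875; u=1/4·3.021875+3/2·7.646875+1/2·1.396875≈12.924219; next y=-2/5·1.978125+1/2·12.924219≈5.670859
n=3: y≈5.670859, sp=5, e=sp−y≈-0.670859; I≈6.976016, D=e−e_prev≈-3.692734; u=1/4·(-0.670859)+3/2·6.976016+1/2·(-3.692734)≈8.449941; next y=-2/5·5.670859+1/2·8.449941≈1.956627
n=4: y≈1.956627, sp=5, e=sp−y≈3.043373; I≈10.019389, D=e−e_prev≈3.714232; u=1/4·3.043373+3/2·10.019389+1/2·3.714232≈17.647042; next y=-2/5·1.956627+1/2·17.647042≈8.040870
n=5: y≈8.040870, sp=5, e=sp−y≈-3.040870; I≈6.978518, D=e−e_prev≈-6.084244; u=1/4·(-3.040870)+3/2·6.978518+1/2·(-6.084244)≈6.665438; next y=-2/5·8.040870+1/2·6.665438≈0.116371
n=6: y≈0.116371, sp=5, e=sp−y≈4.883629; I≈11.862147, D=e−e_prev≈7.924500; u=1/4·4.883629+3/2·11.862147+1/2·7.924500≈22.976378; next y=-2/5·0.116371+1/2·22.976378≈11.441641
n=7: y≈11.441641, sp=5, e=sp−y≈-6.441641; I≈5.420507, D=e−e_prev≈-11.325270; u=1/4·(-6.441641)+3/2·5.420507+1/2·(-11.325270)≈0.857715; next y=-2/5·11.441641+1/2·0.857715≈-4.147799
n=8: y≈-4.147799, sp=5, e=sp−y≈9.147799; I≈14.568306, D=e−e_prev≈15.589440; u=1/4·9.147799+3/2·14.568306+1/2·15.589440≈31.934128; next y=-2/5·(-4.147799)+1/2·31.934128≈17.626184
n=9: y≈17.626184, sp=5, e=sp−y≈-12.626184; I≈1.942122, D=e−e_prev≈-21.773983; u=1/4·(-12.626184)+3/2·1.942122+1/2·(-21.773983)≈-11.130354; next y=-2/5·17.626184+1/2·(-11.130354)≈-12.615651
n=10: y≈-12.615651, sp=5, e=sp−y≈17.615651; I≈19.557773, D=e−e_prev≈30.241834; u=1/4·17.615651+3/2·19.557773+1/2·30.241834≈48.861489; next y=-2/5·(-12.615651)+1/2·48.861489≈29.477004
n=11: y≈29.477004, sp=4, e=sp−y≈-25.477004; I≈-5.919232, D=e−e_prev≈-43.092655; u=1/4·(-25.477004)+3/2·(-5.919232)+1/2·(-43.092655)≈-36.794427; next y=-2/5·29.477004+1/2·(-36.794427)≈-30.188015
n=12: y≈-30.188015, sp=4, e=sp−y≈34.188015; I≈28.268783, D=e−e_prev≈59.665020; u=1/4·34.188015+3/2·28.268783+1/2·59.665020≈80.782688; next y=-2/5·(-30.188015)+1/2·80.782688≈52.466550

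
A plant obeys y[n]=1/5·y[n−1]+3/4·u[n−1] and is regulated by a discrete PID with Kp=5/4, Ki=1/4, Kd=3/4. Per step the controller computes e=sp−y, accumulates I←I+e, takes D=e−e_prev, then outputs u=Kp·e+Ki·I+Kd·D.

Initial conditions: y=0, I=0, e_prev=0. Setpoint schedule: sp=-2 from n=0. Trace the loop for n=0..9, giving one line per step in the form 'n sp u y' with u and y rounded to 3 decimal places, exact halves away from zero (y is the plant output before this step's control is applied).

0 -2 -4.500 0.000
1 -2 4.094 -3.375
2 -2 -11.077 2.395
3 -2 15.156 -7.829
4 -2 -30.722 9.801
5 -2 49.036 -21.081
6 -2 -90.050 32.560
7 -2 152.109 -61.025
8 -2 -269.854 101.877
9 -2 465.110 -182.015

(exact arithmetic carried between steps; '≈' marks a value shown rounded to 6 d.p. or computed from one; I and e_prev carry over from the previous line; the table rounds u and y to 3 d.p., halves away from zero)
n=0: y=0, sp=-2, e=sp−y=-2; I=-2, D=e−e_prev=-2; u=5/4·(-2)+1/4·(-2)+3/4·(-2)=-4.5; next y=1/5·0+3/4·(-4.5)=-3.375
n=1: y=-3.375, sp=-2, e=sp−y=1.375; I=-0.625, D=e−e_prev=3.375; u=5/4·1.375+1/4·(-0.625)+3/4·3.375=4.09375; next y=1/5·(-3.375)+3/4·4.09375≈2.395313
n=2: y≈2.395313, sp=-2, e=sp−y≈-4.395313; I≈-5.020313, D=e−e_prev≈-5.770313; u=5/4·(-4.395313)+1/4·(-5.020313)+3/4·(-5.770313)≈-11.076953; next y=1/5·2.395313+3/4·(-11.076953)≈-7.828652
n=3: y≈-7.828652, sp=-2, e=sp−y≈5.828652; I≈0.808340, D=e−e_prev≈10.223965; u=5/4·5.828652+1/4·0.808340+3/4·10.223965≈15.155874; next y=1/5·(-7.828652)+3/4·15.155874≈9.801175
n=4: y≈9.801175, sp=-2, e=sp−y≈-11.801175; I≈-10.992835, D=e−e_prev≈-17.629827; u=5/4·(-11.801175)+1/4·(-10.992835)+3/4·(-17.629827)≈-30.722048; next y=1/5·9.801175+3/4·(-30.722048)≈-21.081301
n=5: y≈-21.081301, sp=-2, e=sp−y≈19.081301; I≈8.088466, D=e−e_prev≈30.882476; u=5/4·19.081301+1/4·8.088466+3/4·30.882476≈49.035600; next y=1/5·(-21.081301)+3/4·49.035600≈32.560440
n=6: y≈32.560440, sp=-2, e=sp−y≈-34.560440; I≈-26.471974, D=e−e_prev≈-53.641741; u=5/4·(-34.560440)+1/4·(-26.471974)+3/4·(-53.641741)≈-90.049849; next y=1/5·32.560440+3/4·(-90.049849)≈-61.025299
n=7: y≈-61.025299, sp=-2, e=sp−y≈59.025299; I≈32.553325, D=e−e_prev≈93.585738; u=5/4·59.025299+1/4·32.553325+3/4·93.585738≈152.109258; next y=1/5·(-61.025299)+3/4·152.109258≈101.876884
n=8: y≈101.876884, sp=-2, e=sp−y≈-103.876884; I≈-71.323559, D=e−e_prev≈-162.902183; u=5/4·(-103.876884)+1/4·(-71.323559)+3/4·(-162.902183)≈-269.853632; next y=1/5·101.876884+3/4·(-269.853632)≈-182.014847
n=9: y≈-182.014847, sp=-2, e=sp−y≈180.014847; I≈108.691288, D=e−e_prev≈283.891731; u=5/4·180.014847+1/4·108.691288+3/4·283.891731≈465.110179; next y=1/5·(-182.014847)+3/4·465.110179≈312.429665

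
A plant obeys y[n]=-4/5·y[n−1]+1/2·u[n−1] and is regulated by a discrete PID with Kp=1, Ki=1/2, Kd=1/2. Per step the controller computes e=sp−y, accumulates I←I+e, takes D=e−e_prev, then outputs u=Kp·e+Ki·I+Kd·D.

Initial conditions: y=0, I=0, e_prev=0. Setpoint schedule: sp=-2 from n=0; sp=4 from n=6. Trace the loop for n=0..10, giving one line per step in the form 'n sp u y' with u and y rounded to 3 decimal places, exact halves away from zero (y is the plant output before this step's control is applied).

0 -2 -4.000 0.000
1 -2 0.000 -2.000
2 -2 -8.200 1.600
3 -2 5.760 -5.380
4 -2 -21.168 7.184
5 -2 27.552 -16.331
6 4 -51.384 26.841
7 4 103.794 -47.165
8 4 -181.215 89.629
9 4 348.247 -162.311
10 4 -627.133 303.972

(exact arithmetic carried between steps; '≈' marks a value shown rounded to 6 d.p. or computed from one; I and e_prev carry over from the previous line; the table rounds u and y to 3 d.p., halves away from zero)
n=0: y=0, sp=-2, e=sp−y=-2; I=-2, D=e−e_prev=-2; u=1·(-2)+1/2·(-2)+1/2·(-2)=-4; next y=-4/5·0+1/2·(-4)=-2
n=1: y=-2, sp=-2, e=sp−y=0; I=-2, D=e−e_prev=2; u=1·0+1/2·(-2)+1/2·2=0; next y=-4/5·(-2)+1/2·0=1.6
n=2: y=1.6, sp=-2, e=sp−y=-3.6; I=-5.6, D=e−e_prev=-3.6; u=1·(-3.6)+1/2·(-5.6)+1/2·(-3.6)=-8.2; next y=-4/5·1.6+1/2·(-8.2)=-5.38
n=3: y=-5.38, sp=-2, e=sp−y=3.38; I=-2.22, D=e−e_prev=6.98; u=1·3.38+1/2·(-2.22)+1/2·6.98=5.76; next y=-4/5·(-5.38)+1/2·5.76=7.184
n=4: y=7.184, sp=-2, e=sp−y=-9.184; I=-11.404, D=e−e_prev=-12.564; u=1·(-9.184)+1/2·(-11.404)+1/2·(-12.564)=-21.168; next y=-4/5·7.184+1/2·(-21.168)=-16.3312
n=5: y=-16.3312, sp=-2, e=sp−y=14.3312; I=2.9272, D=e−e_prev=23.5152; u=1·14.3312+1/2·2.9272+1/2·23.5152=27.5524; next y=-4/5·(-16.3312)+1/2·27.5524=26.84116
n=6: y=26.84116, sp=4, e=sp−y=-22.84116; I=-19.91396, D=e−e_prev=-37.17236; u=1·(-22.84116)+1/2·(-19.91396)+1/2·(-37.17236)=-51.38432; next y=-4/5·26.84116+1/2·(-51.38432)=-47.165088
n=7: y=-47.165088, sp=4, e=sp−y=51.165088; I=31.251128, D=e−e_prev=74.006248; u=1·51.165088+1/2·31.251128+1/2·74.006248=103.793776; next y=-4/5·(-47.165088)+1/2·103.793776≈89.628958
n=8: y≈89.628958, sp=4, e=sp−y≈-85.628958; I≈-54.377830, D=e−e_prev≈-136.794046; u=1·(-85.628958)+1/2·(-54.377830)+1/2·(-136.794046)≈-181.214897; next y=-4/5·89.628958+1/2·(-181.214897)≈-162.310615
n=9: y≈-162.310615, sp=4, e=sp−y≈166.310615; I≈111.932785, D=e−e_prev≈251.939574; u=1·166.310615+1/2·111.932785+1/2·251.939574≈348.246794; next y=-4/5·(-162.310615)+1/2·348.246794≈303.971889
n=10: y≈303.971889, sp=4, e=sp−y≈-299.971889; I≈-188.039104, D=e−e_prev≈-466.282504; u=1·(-299.971889)+1/2·(-188.039104)+1/2·(-466.282504)≈-627.132694; next y=-4/5·303.971889+1/2·(-627.132694)≈-556.743858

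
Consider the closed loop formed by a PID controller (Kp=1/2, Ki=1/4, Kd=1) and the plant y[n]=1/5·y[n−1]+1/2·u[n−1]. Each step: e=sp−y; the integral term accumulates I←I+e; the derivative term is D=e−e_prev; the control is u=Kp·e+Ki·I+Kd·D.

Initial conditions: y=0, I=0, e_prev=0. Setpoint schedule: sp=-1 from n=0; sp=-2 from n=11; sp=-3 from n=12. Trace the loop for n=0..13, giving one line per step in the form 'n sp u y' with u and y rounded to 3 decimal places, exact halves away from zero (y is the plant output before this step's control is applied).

(exact arithmetic carried between steps; '≈' marks a value shown rounded to 6 d.p. or computed from one; I and e_prev carry over from the previous line; the table rounds u and y to 3 d.p., halves away from zero)
n=0: y=0, sp=-1, e=sp−y=-1; I=-1, D=e−e_prev=-1; u=1/2·(-1)+1/4·(-1)+1·(-1)=-1.75; next y=1/5·0+1/2·(-1.75)=-0.875
n=1: y=-0.875, sp=-1, e=sp−y=-0.125; I=-1.125, D=e−e_prev=0.875; u=1/2·(-0.125)+1/4·(-1.125)+1·0.875=0.53125; next y=1/5·(-0.875)+1/2·0.53125=0.090625
n=2: y=0.090625, sp=-1, e=sp−y=-1.090625; I=-2.215625, D=e−e_prev=-0.965625; u=1/2·(-1.090625)+1/4·(-2.215625)+1·(-0.965625)≈-2.064844; next y=1/5·0.090625+1/2·(-2.064844)≈-1.014297
n=3: y≈-1.014297, sp=-1, e=sp−y≈0.014297; I≈-2.201328, D=e−e_prev≈1.104922; u=1/2·0.014297+1/4·(-2.201328)+1·1.104922≈0.561738; next y=1/5·(-1.014297)+1/2·0.561738≈0.078010
n=4: y≈0.078010, sp=-1, e=sp−y≈-1.078010; I≈-3.279338, D=e−e_prev≈-1.092307; u=1/2·(-1.078010)+1/4·(-3.279338)+1·(-1.092307)≈-2.451146; next y=1/5·0.078010+1/2·(-2.451146)≈-1.209971
n=5: y≈-1.209971, sp=-1, e=sp−y≈0.209971; I≈-3.069367, D=e−e_prev≈1.287981; u=1/2·0.209971+1/4·(-3.069367)+1·1.287981≈0.625625; next y=1/5·(-1.209971)+1/2·0.625625≈0.070818
n=6: y≈0.070818, sp=-1, e=sp−y≈-1.070818; I≈-4.140185, D=e−e_prev≈-1.280789; u=1/2·(-1.070818)+1/4·(-4.140185)+1·(-1.280789)≈-2.851244; next y=1/5·0.070818+1/2·(-2.851244)≈-1.411459
n=7: y≈-1.411459, sp=-1, e=sp−y≈0.411459; I≈-3.728726, D=e−e_prev≈1.482277; u=1/2·0.411459+1/4·(-3.728726)+1·1.482277≈0.755824; next y=1/5·(-1.411459)+1/2·0.755824≈0.095620
n=8: y≈0.095620, sp=-1, e=sp−y≈-1.095620; I≈-4.824347, D=e−e_prev≈-1.507079; u=1/2·(-1.095620)+1/4·(-4.824347)+1·(-1.507079)≈-3.260976; next y=1/5·0.095620+1/2·(-3.260976)≈-1.611364
n=9: y≈-1.611364, sp=-1, e=sp−y≈0.611364; I≈-4.212983, D=e−e_prev≈1.706984; u=1/2·0.611364+1/4·(-4.212983)+1·1.706984≈0.959421; next y=1/5·(-1.611364)+1/2·0.959421≈0.157438
n=10: y≈0.157438, sp=-1, e=sp−y≈-1.157438; I≈-5.370420, D=e−e_prev≈-1.768801; u=1/2·(-1.157438)+1/4·(-5.370420)+1·(-1.768801)≈-3.690125; next y=1/5·0.157438+1/2·(-3.690125)≈-1.813575
n=11: y≈-1.813575, sp=-2, e=sp−y≈-0.186425; I≈-5.556845, D=e−e_prev≈0.971013; u=1/2·(-0.186425)+1/4·(-5.556845)+1·0.971013≈-0.511411; next y=1/5·(-1.813575)+1/2·(-0.511411)≈-0.618421
n=12: y≈-0.618421, sp=-3, e=sp−y≈-2.381579; I≈-7.938425, D=e−e_prev≈-2.195155; u=1/2·(-2.381579)+1/4·(-7.938425)+1·(-2.195155)≈-5.370551; next y=1/5·(-0.618421)+1/2·(-5.370551)≈-2.808959
n=13: y≈-2.808959, sp=-3, e=sp−y≈-0.191041; I≈-8.129465, D=e−e_prev≈2.190539; u=1/2·(-0.191041)+1/4·(-8.129465)+1·2.190539≈0.062652; next y=1/5·(-2.808959)+1/2·0.062652≈-0.530466

0 -1 -1.750 0.000
1 -1 0.531 -0.875
2 -1 -2.065 0.091
3 -1 0.562 -1.014
4 -1 -2.451 0.078
5 -1 0.626 -1.210
6 -1 -2.851 0.071
7 -1 0.756 -1.411
8 -1 -3.261 0.096
9 -1 0.959 -1.611
10 -1 -3.690 0.157
11 -2 -0.511 -1.814
12 -3 -5.371 -0.618
13 -3 0.063 -2.809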